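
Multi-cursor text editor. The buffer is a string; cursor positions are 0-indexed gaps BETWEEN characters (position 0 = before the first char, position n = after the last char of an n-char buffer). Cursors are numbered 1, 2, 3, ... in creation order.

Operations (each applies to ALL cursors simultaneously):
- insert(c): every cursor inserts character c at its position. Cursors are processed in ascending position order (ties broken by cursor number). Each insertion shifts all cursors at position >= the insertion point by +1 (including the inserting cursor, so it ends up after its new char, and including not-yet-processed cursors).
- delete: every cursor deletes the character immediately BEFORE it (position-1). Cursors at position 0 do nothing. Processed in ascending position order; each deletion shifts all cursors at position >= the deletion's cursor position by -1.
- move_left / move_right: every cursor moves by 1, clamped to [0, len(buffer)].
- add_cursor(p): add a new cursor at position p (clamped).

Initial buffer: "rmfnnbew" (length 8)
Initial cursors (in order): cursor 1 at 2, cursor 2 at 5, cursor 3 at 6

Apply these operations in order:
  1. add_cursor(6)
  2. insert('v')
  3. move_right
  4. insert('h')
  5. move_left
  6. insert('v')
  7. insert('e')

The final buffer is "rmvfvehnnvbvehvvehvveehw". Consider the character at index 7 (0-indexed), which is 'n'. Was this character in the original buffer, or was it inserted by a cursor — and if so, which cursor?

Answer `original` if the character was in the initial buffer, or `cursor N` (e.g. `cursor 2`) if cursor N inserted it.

Answer: original

Derivation:
After op 1 (add_cursor(6)): buffer="rmfnnbew" (len 8), cursors c1@2 c2@5 c3@6 c4@6, authorship ........
After op 2 (insert('v')): buffer="rmvfnnvbvvew" (len 12), cursors c1@3 c2@7 c3@10 c4@10, authorship ..1...2.34..
After op 3 (move_right): buffer="rmvfnnvbvvew" (len 12), cursors c1@4 c2@8 c3@11 c4@11, authorship ..1...2.34..
After op 4 (insert('h')): buffer="rmvfhnnvbhvvehhw" (len 16), cursors c1@5 c2@10 c3@15 c4@15, authorship ..1.1..2.234.34.
After op 5 (move_left): buffer="rmvfhnnvbhvvehhw" (len 16), cursors c1@4 c2@9 c3@14 c4@14, authorship ..1.1..2.234.34.
After op 6 (insert('v')): buffer="rmvfvhnnvbvhvvehvvhw" (len 20), cursors c1@5 c2@11 c3@18 c4@18, authorship ..1.11..2.2234.3344.
After op 7 (insert('e')): buffer="rmvfvehnnvbvehvvehvveehw" (len 24), cursors c1@6 c2@13 c3@22 c4@22, authorship ..1.111..2.22234.334344.
Authorship (.=original, N=cursor N): . . 1 . 1 1 1 . . 2 . 2 2 2 3 4 . 3 3 4 3 4 4 .
Index 7: author = original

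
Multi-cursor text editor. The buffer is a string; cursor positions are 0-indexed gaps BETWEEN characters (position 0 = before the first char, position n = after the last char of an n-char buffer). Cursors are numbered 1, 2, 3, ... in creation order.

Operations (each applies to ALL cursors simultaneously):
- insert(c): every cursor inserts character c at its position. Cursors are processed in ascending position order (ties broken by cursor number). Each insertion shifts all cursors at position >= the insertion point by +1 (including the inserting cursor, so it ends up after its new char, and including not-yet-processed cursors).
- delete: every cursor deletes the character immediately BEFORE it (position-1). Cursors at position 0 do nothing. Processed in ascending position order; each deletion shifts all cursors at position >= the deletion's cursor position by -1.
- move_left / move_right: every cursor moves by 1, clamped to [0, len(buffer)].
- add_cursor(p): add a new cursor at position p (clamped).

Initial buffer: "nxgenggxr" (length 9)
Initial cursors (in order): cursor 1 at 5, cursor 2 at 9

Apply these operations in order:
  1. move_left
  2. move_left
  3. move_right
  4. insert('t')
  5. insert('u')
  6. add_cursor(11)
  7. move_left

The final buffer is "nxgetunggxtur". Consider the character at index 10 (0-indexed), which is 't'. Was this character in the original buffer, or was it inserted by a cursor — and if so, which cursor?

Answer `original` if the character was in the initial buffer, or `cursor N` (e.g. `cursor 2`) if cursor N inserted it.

Answer: cursor 2

Derivation:
After op 1 (move_left): buffer="nxgenggxr" (len 9), cursors c1@4 c2@8, authorship .........
After op 2 (move_left): buffer="nxgenggxr" (len 9), cursors c1@3 c2@7, authorship .........
After op 3 (move_right): buffer="nxgenggxr" (len 9), cursors c1@4 c2@8, authorship .........
After op 4 (insert('t')): buffer="nxgetnggxtr" (len 11), cursors c1@5 c2@10, authorship ....1....2.
After op 5 (insert('u')): buffer="nxgetunggxtur" (len 13), cursors c1@6 c2@12, authorship ....11....22.
After op 6 (add_cursor(11)): buffer="nxgetunggxtur" (len 13), cursors c1@6 c3@11 c2@12, authorship ....11....22.
After op 7 (move_left): buffer="nxgetunggxtur" (len 13), cursors c1@5 c3@10 c2@11, authorship ....11....22.
Authorship (.=original, N=cursor N): . . . . 1 1 . . . . 2 2 .
Index 10: author = 2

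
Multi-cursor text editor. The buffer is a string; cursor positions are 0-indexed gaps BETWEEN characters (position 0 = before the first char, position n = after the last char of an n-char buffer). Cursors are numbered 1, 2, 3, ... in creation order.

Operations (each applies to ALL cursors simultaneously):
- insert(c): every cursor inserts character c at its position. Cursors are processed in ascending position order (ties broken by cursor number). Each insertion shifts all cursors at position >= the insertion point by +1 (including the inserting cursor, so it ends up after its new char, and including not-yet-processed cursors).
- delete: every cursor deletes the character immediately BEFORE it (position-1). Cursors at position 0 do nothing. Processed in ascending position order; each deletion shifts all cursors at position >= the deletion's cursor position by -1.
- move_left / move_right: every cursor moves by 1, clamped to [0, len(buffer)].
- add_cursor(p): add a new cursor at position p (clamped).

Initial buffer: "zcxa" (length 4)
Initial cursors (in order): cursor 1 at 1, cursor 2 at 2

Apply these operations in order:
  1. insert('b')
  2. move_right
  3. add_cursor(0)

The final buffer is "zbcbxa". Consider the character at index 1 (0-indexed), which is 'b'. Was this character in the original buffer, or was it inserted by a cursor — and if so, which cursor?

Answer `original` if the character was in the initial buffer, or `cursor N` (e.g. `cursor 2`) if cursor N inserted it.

After op 1 (insert('b')): buffer="zbcbxa" (len 6), cursors c1@2 c2@4, authorship .1.2..
After op 2 (move_right): buffer="zbcbxa" (len 6), cursors c1@3 c2@5, authorship .1.2..
After op 3 (add_cursor(0)): buffer="zbcbxa" (len 6), cursors c3@0 c1@3 c2@5, authorship .1.2..
Authorship (.=original, N=cursor N): . 1 . 2 . .
Index 1: author = 1

Answer: cursor 1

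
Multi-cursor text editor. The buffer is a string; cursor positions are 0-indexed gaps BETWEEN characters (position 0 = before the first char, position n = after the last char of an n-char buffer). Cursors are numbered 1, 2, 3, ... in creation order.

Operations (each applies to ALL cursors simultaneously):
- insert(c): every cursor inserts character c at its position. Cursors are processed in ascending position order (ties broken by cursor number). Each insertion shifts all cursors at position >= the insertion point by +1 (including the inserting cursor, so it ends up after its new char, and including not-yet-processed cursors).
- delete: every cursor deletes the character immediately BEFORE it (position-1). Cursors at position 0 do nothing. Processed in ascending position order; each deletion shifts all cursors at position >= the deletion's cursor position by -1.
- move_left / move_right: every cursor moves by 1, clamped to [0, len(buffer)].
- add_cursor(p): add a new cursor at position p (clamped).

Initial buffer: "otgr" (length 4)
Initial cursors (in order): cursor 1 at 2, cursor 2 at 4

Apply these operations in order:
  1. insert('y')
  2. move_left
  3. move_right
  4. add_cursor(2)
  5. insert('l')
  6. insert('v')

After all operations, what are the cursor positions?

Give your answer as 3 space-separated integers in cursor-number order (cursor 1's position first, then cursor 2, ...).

Answer: 7 12 4

Derivation:
After op 1 (insert('y')): buffer="otygry" (len 6), cursors c1@3 c2@6, authorship ..1..2
After op 2 (move_left): buffer="otygry" (len 6), cursors c1@2 c2@5, authorship ..1..2
After op 3 (move_right): buffer="otygry" (len 6), cursors c1@3 c2@6, authorship ..1..2
After op 4 (add_cursor(2)): buffer="otygry" (len 6), cursors c3@2 c1@3 c2@6, authorship ..1..2
After op 5 (insert('l')): buffer="otlylgryl" (len 9), cursors c3@3 c1@5 c2@9, authorship ..311..22
After op 6 (insert('v')): buffer="otlvylvgrylv" (len 12), cursors c3@4 c1@7 c2@12, authorship ..33111..222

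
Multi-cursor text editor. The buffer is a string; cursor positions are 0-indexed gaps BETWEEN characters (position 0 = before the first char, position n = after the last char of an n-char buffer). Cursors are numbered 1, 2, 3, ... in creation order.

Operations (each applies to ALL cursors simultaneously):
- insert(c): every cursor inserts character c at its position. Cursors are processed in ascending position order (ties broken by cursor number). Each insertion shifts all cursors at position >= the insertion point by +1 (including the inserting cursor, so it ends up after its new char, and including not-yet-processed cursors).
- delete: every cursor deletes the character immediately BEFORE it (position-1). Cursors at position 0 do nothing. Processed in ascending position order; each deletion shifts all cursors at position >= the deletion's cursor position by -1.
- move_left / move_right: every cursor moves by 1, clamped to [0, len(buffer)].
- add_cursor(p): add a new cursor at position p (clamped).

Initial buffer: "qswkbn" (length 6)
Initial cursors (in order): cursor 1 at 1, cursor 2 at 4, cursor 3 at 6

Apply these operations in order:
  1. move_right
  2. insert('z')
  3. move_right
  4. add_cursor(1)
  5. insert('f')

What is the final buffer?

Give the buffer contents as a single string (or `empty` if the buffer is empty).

After op 1 (move_right): buffer="qswkbn" (len 6), cursors c1@2 c2@5 c3@6, authorship ......
After op 2 (insert('z')): buffer="qszwkbznz" (len 9), cursors c1@3 c2@7 c3@9, authorship ..1...2.3
After op 3 (move_right): buffer="qszwkbznz" (len 9), cursors c1@4 c2@8 c3@9, authorship ..1...2.3
After op 4 (add_cursor(1)): buffer="qszwkbznz" (len 9), cursors c4@1 c1@4 c2@8 c3@9, authorship ..1...2.3
After op 5 (insert('f')): buffer="qfszwfkbznfzf" (len 13), cursors c4@2 c1@6 c2@11 c3@13, authorship .4.1.1..2.233

Answer: qfszwfkbznfzf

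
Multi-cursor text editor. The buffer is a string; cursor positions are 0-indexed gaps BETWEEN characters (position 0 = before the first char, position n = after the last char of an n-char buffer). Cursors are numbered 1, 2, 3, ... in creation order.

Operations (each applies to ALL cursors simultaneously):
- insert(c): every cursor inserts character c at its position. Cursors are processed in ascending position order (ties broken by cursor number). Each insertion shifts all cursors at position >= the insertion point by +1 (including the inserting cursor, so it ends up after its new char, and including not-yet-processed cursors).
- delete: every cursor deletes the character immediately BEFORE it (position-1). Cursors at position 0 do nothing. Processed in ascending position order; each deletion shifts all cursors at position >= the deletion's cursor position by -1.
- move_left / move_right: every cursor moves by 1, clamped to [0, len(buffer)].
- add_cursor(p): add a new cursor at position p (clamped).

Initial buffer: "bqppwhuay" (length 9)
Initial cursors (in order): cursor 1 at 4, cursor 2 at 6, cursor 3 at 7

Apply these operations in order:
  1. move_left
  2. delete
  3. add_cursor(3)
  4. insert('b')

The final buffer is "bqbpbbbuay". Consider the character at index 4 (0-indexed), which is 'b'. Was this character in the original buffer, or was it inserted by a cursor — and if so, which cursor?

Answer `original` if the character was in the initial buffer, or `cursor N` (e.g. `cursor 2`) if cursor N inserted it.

After op 1 (move_left): buffer="bqppwhuay" (len 9), cursors c1@3 c2@5 c3@6, authorship .........
After op 2 (delete): buffer="bqpuay" (len 6), cursors c1@2 c2@3 c3@3, authorship ......
After op 3 (add_cursor(3)): buffer="bqpuay" (len 6), cursors c1@2 c2@3 c3@3 c4@3, authorship ......
After op 4 (insert('b')): buffer="bqbpbbbuay" (len 10), cursors c1@3 c2@7 c3@7 c4@7, authorship ..1.234...
Authorship (.=original, N=cursor N): . . 1 . 2 3 4 . . .
Index 4: author = 2

Answer: cursor 2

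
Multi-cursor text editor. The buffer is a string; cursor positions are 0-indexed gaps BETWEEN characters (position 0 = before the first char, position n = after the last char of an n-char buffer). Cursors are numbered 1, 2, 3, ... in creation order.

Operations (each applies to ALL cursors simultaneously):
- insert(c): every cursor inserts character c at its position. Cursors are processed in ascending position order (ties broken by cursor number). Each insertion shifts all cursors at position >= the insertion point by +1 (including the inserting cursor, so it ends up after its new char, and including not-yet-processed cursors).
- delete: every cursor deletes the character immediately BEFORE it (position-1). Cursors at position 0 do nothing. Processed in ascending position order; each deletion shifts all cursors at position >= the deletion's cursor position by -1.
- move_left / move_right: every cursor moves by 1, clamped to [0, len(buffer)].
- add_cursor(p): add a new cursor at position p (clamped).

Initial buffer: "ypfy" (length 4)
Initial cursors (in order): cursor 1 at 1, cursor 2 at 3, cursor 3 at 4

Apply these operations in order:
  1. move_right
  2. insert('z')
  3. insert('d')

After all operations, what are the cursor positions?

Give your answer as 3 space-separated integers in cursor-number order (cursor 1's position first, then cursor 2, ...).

Answer: 4 10 10

Derivation:
After op 1 (move_right): buffer="ypfy" (len 4), cursors c1@2 c2@4 c3@4, authorship ....
After op 2 (insert('z')): buffer="ypzfyzz" (len 7), cursors c1@3 c2@7 c3@7, authorship ..1..23
After op 3 (insert('d')): buffer="ypzdfyzzdd" (len 10), cursors c1@4 c2@10 c3@10, authorship ..11..2323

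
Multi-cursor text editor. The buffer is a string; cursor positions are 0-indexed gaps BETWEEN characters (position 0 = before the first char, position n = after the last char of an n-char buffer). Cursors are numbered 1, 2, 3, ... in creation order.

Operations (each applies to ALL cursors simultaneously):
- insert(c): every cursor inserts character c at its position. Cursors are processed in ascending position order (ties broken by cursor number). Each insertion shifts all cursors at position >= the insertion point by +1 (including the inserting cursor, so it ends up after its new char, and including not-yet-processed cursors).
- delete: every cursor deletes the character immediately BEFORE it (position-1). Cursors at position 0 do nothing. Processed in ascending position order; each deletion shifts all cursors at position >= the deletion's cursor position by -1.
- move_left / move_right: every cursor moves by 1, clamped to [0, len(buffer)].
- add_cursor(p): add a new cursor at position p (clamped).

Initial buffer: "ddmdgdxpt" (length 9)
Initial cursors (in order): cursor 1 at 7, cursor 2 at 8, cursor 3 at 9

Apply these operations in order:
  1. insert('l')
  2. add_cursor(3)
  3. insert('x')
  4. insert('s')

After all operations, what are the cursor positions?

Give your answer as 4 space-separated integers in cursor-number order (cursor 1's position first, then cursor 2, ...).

After op 1 (insert('l')): buffer="ddmdgdxlpltl" (len 12), cursors c1@8 c2@10 c3@12, authorship .......1.2.3
After op 2 (add_cursor(3)): buffer="ddmdgdxlpltl" (len 12), cursors c4@3 c1@8 c2@10 c3@12, authorship .......1.2.3
After op 3 (insert('x')): buffer="ddmxdgdxlxplxtlx" (len 16), cursors c4@4 c1@10 c2@13 c3@16, authorship ...4....11.22.33
After op 4 (insert('s')): buffer="ddmxsdgdxlxsplxstlxs" (len 20), cursors c4@5 c1@12 c2@16 c3@20, authorship ...44....111.222.333

Answer: 12 16 20 5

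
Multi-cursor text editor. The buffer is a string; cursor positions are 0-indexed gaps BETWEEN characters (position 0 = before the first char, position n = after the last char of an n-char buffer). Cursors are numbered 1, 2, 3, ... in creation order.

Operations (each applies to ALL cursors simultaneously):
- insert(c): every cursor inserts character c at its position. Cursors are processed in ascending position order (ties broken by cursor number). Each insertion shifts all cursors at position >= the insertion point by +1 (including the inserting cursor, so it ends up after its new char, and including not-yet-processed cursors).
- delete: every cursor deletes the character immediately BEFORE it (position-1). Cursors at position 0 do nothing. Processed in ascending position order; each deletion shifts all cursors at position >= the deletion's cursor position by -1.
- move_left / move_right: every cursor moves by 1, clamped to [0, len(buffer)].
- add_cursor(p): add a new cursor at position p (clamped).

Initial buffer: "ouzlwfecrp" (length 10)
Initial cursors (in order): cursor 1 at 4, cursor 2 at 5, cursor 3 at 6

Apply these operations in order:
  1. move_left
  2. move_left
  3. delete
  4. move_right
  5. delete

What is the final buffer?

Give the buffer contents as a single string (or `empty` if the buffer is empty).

After op 1 (move_left): buffer="ouzlwfecrp" (len 10), cursors c1@3 c2@4 c3@5, authorship ..........
After op 2 (move_left): buffer="ouzlwfecrp" (len 10), cursors c1@2 c2@3 c3@4, authorship ..........
After op 3 (delete): buffer="owfecrp" (len 7), cursors c1@1 c2@1 c3@1, authorship .......
After op 4 (move_right): buffer="owfecrp" (len 7), cursors c1@2 c2@2 c3@2, authorship .......
After op 5 (delete): buffer="fecrp" (len 5), cursors c1@0 c2@0 c3@0, authorship .....

Answer: fecrp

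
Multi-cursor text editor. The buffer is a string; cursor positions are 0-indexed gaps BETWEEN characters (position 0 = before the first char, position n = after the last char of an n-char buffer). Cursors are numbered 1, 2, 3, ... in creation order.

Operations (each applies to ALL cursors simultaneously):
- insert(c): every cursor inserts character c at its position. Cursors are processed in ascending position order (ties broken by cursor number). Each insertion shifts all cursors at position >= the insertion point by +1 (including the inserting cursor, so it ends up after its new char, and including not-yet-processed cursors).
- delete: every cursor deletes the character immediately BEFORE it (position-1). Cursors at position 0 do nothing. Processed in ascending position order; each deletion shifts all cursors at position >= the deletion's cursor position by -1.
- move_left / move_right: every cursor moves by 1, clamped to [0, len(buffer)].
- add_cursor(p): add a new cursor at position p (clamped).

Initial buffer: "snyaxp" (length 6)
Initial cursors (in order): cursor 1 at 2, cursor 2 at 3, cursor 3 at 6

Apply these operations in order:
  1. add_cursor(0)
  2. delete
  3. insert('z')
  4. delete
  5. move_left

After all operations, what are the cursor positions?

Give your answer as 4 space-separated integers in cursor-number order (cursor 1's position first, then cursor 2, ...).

Answer: 0 0 2 0

Derivation:
After op 1 (add_cursor(0)): buffer="snyaxp" (len 6), cursors c4@0 c1@2 c2@3 c3@6, authorship ......
After op 2 (delete): buffer="sax" (len 3), cursors c4@0 c1@1 c2@1 c3@3, authorship ...
After op 3 (insert('z')): buffer="zszzaxz" (len 7), cursors c4@1 c1@4 c2@4 c3@7, authorship 4.12..3
After op 4 (delete): buffer="sax" (len 3), cursors c4@0 c1@1 c2@1 c3@3, authorship ...
After op 5 (move_left): buffer="sax" (len 3), cursors c1@0 c2@0 c4@0 c3@2, authorship ...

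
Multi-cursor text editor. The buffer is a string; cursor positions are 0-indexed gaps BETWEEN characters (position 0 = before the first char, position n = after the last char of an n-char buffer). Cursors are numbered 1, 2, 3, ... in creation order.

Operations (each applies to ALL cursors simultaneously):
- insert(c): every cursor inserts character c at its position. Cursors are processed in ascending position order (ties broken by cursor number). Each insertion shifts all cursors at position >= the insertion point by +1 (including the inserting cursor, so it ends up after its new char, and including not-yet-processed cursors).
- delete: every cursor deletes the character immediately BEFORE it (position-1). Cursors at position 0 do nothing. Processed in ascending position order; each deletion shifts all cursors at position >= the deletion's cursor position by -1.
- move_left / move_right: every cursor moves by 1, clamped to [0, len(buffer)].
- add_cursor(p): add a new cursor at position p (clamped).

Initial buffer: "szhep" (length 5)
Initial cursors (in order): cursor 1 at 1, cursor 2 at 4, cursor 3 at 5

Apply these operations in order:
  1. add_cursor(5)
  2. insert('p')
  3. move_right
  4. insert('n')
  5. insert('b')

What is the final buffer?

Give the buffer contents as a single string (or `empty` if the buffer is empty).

After op 1 (add_cursor(5)): buffer="szhep" (len 5), cursors c1@1 c2@4 c3@5 c4@5, authorship .....
After op 2 (insert('p')): buffer="spzhepppp" (len 9), cursors c1@2 c2@6 c3@9 c4@9, authorship .1...2.34
After op 3 (move_right): buffer="spzhepppp" (len 9), cursors c1@3 c2@7 c3@9 c4@9, authorship .1...2.34
After op 4 (insert('n')): buffer="spznheppnppnn" (len 13), cursors c1@4 c2@9 c3@13 c4@13, authorship .1.1..2.23434
After op 5 (insert('b')): buffer="spznbheppnbppnnbb" (len 17), cursors c1@5 c2@11 c3@17 c4@17, authorship .1.11..2.22343434

Answer: spznbheppnbppnnbb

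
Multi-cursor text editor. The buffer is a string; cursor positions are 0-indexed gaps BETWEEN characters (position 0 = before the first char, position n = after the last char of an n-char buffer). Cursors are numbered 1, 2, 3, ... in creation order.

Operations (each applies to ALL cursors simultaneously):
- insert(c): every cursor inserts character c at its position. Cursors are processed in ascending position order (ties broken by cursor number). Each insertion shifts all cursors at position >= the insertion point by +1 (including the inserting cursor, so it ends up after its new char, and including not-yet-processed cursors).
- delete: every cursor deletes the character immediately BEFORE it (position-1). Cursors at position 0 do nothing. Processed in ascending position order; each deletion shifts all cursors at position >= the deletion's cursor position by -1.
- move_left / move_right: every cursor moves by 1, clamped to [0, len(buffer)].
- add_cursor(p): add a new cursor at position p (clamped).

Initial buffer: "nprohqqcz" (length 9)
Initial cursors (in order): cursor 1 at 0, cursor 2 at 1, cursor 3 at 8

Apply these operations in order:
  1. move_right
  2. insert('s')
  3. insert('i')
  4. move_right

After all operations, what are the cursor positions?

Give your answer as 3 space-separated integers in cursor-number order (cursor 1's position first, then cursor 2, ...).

After op 1 (move_right): buffer="nprohqqcz" (len 9), cursors c1@1 c2@2 c3@9, authorship .........
After op 2 (insert('s')): buffer="nspsrohqqczs" (len 12), cursors c1@2 c2@4 c3@12, authorship .1.2.......3
After op 3 (insert('i')): buffer="nsipsirohqqczsi" (len 15), cursors c1@3 c2@6 c3@15, authorship .11.22.......33
After op 4 (move_right): buffer="nsipsirohqqczsi" (len 15), cursors c1@4 c2@7 c3@15, authorship .11.22.......33

Answer: 4 7 15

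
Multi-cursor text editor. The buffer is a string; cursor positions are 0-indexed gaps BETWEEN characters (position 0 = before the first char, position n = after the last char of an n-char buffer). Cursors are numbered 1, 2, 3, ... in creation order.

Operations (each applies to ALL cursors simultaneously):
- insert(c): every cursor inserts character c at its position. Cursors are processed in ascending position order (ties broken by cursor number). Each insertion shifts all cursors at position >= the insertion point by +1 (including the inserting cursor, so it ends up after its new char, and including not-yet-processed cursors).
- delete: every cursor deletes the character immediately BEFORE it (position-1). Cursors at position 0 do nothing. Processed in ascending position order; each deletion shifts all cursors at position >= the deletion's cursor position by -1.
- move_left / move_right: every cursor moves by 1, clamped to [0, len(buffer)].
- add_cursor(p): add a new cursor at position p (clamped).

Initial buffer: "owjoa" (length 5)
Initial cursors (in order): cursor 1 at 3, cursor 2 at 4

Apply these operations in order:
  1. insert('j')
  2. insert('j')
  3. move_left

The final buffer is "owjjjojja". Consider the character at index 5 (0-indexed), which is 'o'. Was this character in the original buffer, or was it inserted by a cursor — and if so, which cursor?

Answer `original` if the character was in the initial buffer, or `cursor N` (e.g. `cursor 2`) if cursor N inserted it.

After op 1 (insert('j')): buffer="owjjoja" (len 7), cursors c1@4 c2@6, authorship ...1.2.
After op 2 (insert('j')): buffer="owjjjojja" (len 9), cursors c1@5 c2@8, authorship ...11.22.
After op 3 (move_left): buffer="owjjjojja" (len 9), cursors c1@4 c2@7, authorship ...11.22.
Authorship (.=original, N=cursor N): . . . 1 1 . 2 2 .
Index 5: author = original

Answer: original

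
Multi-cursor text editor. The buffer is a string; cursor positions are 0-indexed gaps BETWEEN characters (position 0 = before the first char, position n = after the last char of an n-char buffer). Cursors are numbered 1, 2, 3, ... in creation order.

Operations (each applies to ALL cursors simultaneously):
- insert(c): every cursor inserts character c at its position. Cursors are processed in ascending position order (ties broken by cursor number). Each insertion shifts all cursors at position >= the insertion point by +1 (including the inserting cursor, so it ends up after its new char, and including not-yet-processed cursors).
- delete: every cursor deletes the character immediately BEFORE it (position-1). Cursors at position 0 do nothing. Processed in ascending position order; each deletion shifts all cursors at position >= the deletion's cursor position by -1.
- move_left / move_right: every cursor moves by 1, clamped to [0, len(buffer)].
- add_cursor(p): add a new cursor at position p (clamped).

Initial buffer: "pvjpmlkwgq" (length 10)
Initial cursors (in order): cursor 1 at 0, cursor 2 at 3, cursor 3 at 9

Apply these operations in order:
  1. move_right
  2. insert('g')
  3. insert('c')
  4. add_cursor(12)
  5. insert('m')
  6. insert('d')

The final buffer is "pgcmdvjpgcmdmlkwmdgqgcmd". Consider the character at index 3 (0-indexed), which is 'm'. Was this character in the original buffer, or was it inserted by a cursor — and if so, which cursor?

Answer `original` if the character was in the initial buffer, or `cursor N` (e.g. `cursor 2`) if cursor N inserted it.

After op 1 (move_right): buffer="pvjpmlkwgq" (len 10), cursors c1@1 c2@4 c3@10, authorship ..........
After op 2 (insert('g')): buffer="pgvjpgmlkwgqg" (len 13), cursors c1@2 c2@6 c3@13, authorship .1...2......3
After op 3 (insert('c')): buffer="pgcvjpgcmlkwgqgc" (len 16), cursors c1@3 c2@8 c3@16, authorship .11...22......33
After op 4 (add_cursor(12)): buffer="pgcvjpgcmlkwgqgc" (len 16), cursors c1@3 c2@8 c4@12 c3@16, authorship .11...22......33
After op 5 (insert('m')): buffer="pgcmvjpgcmmlkwmgqgcm" (len 20), cursors c1@4 c2@10 c4@15 c3@20, authorship .111...222....4..333
After op 6 (insert('d')): buffer="pgcmdvjpgcmdmlkwmdgqgcmd" (len 24), cursors c1@5 c2@12 c4@18 c3@24, authorship .1111...2222....44..3333
Authorship (.=original, N=cursor N): . 1 1 1 1 . . . 2 2 2 2 . . . . 4 4 . . 3 3 3 3
Index 3: author = 1

Answer: cursor 1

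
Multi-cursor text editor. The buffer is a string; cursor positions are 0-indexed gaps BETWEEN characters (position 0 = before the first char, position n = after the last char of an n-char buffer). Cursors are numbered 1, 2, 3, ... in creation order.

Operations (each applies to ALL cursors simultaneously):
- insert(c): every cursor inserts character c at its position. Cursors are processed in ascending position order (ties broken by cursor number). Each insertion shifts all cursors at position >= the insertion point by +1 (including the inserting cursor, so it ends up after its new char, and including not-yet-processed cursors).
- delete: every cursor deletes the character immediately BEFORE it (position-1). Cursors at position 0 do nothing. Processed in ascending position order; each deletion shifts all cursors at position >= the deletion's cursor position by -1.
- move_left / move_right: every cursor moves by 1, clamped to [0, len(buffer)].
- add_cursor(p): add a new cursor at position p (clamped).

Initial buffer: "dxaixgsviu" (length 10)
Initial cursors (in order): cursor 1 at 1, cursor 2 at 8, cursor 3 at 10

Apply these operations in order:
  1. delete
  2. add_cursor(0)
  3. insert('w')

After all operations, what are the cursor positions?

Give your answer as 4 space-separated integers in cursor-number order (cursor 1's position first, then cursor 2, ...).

After op 1 (delete): buffer="xaixgsi" (len 7), cursors c1@0 c2@6 c3@7, authorship .......
After op 2 (add_cursor(0)): buffer="xaixgsi" (len 7), cursors c1@0 c4@0 c2@6 c3@7, authorship .......
After op 3 (insert('w')): buffer="wwxaixgswiw" (len 11), cursors c1@2 c4@2 c2@9 c3@11, authorship 14......2.3

Answer: 2 9 11 2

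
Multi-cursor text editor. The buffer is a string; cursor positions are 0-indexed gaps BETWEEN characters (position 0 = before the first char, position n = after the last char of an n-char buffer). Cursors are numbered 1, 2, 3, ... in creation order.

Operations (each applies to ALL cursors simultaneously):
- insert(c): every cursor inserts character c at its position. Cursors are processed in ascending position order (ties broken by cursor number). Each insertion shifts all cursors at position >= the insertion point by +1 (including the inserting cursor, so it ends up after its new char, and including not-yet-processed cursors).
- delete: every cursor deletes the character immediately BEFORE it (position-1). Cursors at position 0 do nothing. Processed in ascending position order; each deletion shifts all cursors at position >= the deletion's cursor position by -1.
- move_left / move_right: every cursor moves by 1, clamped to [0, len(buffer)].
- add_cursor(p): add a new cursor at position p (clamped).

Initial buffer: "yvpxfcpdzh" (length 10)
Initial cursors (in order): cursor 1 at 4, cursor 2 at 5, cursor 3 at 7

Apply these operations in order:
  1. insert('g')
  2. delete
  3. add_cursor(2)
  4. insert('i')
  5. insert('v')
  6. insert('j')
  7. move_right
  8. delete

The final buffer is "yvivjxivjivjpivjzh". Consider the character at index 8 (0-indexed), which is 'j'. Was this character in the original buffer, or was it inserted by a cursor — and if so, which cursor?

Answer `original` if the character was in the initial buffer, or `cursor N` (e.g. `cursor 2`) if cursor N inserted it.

Answer: cursor 1

Derivation:
After op 1 (insert('g')): buffer="yvpxgfgcpgdzh" (len 13), cursors c1@5 c2@7 c3@10, authorship ....1.2..3...
After op 2 (delete): buffer="yvpxfcpdzh" (len 10), cursors c1@4 c2@5 c3@7, authorship ..........
After op 3 (add_cursor(2)): buffer="yvpxfcpdzh" (len 10), cursors c4@2 c1@4 c2@5 c3@7, authorship ..........
After op 4 (insert('i')): buffer="yvipxificpidzh" (len 14), cursors c4@3 c1@6 c2@8 c3@11, authorship ..4..1.2..3...
After op 5 (insert('v')): buffer="yvivpxivfivcpivdzh" (len 18), cursors c4@4 c1@8 c2@11 c3@15, authorship ..44..11.22..33...
After op 6 (insert('j')): buffer="yvivjpxivjfivjcpivjdzh" (len 22), cursors c4@5 c1@10 c2@14 c3@19, authorship ..444..111.222..333...
After op 7 (move_right): buffer="yvivjpxivjfivjcpivjdzh" (len 22), cursors c4@6 c1@11 c2@15 c3@20, authorship ..444..111.222..333...
After op 8 (delete): buffer="yvivjxivjivjpivjzh" (len 18), cursors c4@5 c1@9 c2@12 c3@16, authorship ..444.111222.333..
Authorship (.=original, N=cursor N): . . 4 4 4 . 1 1 1 2 2 2 . 3 3 3 . .
Index 8: author = 1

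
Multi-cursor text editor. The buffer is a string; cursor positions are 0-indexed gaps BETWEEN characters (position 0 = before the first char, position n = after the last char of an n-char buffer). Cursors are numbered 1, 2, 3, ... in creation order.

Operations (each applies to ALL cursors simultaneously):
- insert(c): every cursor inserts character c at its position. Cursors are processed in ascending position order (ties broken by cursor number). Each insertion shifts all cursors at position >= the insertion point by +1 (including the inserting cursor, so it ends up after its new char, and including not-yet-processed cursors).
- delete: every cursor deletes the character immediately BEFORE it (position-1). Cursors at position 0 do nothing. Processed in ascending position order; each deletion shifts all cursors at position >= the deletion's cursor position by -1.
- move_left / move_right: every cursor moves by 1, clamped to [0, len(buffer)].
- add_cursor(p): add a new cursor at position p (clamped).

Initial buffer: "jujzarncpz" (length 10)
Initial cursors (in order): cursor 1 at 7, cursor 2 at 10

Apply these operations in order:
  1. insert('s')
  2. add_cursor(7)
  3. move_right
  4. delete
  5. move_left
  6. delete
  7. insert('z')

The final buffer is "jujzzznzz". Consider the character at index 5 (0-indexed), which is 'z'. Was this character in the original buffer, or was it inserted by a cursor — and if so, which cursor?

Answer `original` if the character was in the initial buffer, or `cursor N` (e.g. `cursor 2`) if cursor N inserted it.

After op 1 (insert('s')): buffer="jujzarnscpzs" (len 12), cursors c1@8 c2@12, authorship .......1...2
After op 2 (add_cursor(7)): buffer="jujzarnscpzs" (len 12), cursors c3@7 c1@8 c2@12, authorship .......1...2
After op 3 (move_right): buffer="jujzarnscpzs" (len 12), cursors c3@8 c1@9 c2@12, authorship .......1...2
After op 4 (delete): buffer="jujzarnpz" (len 9), cursors c1@7 c3@7 c2@9, authorship .........
After op 5 (move_left): buffer="jujzarnpz" (len 9), cursors c1@6 c3@6 c2@8, authorship .........
After op 6 (delete): buffer="jujznz" (len 6), cursors c1@4 c3@4 c2@5, authorship ......
After op 7 (insert('z')): buffer="jujzzznzz" (len 9), cursors c1@6 c3@6 c2@8, authorship ....13.2.
Authorship (.=original, N=cursor N): . . . . 1 3 . 2 .
Index 5: author = 3

Answer: cursor 3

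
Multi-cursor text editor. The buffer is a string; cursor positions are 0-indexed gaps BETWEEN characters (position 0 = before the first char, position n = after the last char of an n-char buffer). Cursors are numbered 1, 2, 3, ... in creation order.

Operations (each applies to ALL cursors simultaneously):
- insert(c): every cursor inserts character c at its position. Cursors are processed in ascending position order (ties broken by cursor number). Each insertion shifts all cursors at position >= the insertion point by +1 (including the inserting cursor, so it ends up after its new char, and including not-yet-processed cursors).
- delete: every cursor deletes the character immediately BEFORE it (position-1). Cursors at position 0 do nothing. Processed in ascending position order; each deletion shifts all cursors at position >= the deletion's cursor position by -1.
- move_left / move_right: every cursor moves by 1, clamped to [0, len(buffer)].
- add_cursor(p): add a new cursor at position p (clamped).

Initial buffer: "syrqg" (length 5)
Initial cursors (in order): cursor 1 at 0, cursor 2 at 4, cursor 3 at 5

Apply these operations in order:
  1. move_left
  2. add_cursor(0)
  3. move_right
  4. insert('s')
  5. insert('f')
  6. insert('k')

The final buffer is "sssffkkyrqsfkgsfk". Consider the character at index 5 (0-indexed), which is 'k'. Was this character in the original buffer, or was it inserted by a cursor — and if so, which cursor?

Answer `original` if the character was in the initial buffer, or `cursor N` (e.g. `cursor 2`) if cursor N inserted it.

After op 1 (move_left): buffer="syrqg" (len 5), cursors c1@0 c2@3 c3@4, authorship .....
After op 2 (add_cursor(0)): buffer="syrqg" (len 5), cursors c1@0 c4@0 c2@3 c3@4, authorship .....
After op 3 (move_right): buffer="syrqg" (len 5), cursors c1@1 c4@1 c2@4 c3@5, authorship .....
After op 4 (insert('s')): buffer="sssyrqsgs" (len 9), cursors c1@3 c4@3 c2@7 c3@9, authorship .14...2.3
After op 5 (insert('f')): buffer="sssffyrqsfgsf" (len 13), cursors c1@5 c4@5 c2@10 c3@13, authorship .1414...22.33
After op 6 (insert('k')): buffer="sssffkkyrqsfkgsfk" (len 17), cursors c1@7 c4@7 c2@13 c3@17, authorship .141414...222.333
Authorship (.=original, N=cursor N): . 1 4 1 4 1 4 . . . 2 2 2 . 3 3 3
Index 5: author = 1

Answer: cursor 1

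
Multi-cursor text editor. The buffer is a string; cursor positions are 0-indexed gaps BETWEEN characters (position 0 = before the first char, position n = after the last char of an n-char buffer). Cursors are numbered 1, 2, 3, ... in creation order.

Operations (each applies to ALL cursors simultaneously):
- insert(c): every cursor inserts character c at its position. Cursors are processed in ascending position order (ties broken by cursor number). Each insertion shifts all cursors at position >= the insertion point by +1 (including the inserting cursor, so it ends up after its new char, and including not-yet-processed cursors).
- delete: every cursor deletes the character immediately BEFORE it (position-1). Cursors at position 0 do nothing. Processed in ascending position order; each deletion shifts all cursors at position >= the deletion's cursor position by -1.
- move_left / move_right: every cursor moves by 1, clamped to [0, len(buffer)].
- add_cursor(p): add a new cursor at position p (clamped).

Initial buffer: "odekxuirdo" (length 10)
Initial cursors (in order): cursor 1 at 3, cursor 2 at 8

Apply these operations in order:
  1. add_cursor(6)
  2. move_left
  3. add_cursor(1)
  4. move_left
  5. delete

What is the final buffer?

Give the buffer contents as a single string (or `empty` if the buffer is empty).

After op 1 (add_cursor(6)): buffer="odekxuirdo" (len 10), cursors c1@3 c3@6 c2@8, authorship ..........
After op 2 (move_left): buffer="odekxuirdo" (len 10), cursors c1@2 c3@5 c2@7, authorship ..........
After op 3 (add_cursor(1)): buffer="odekxuirdo" (len 10), cursors c4@1 c1@2 c3@5 c2@7, authorship ..........
After op 4 (move_left): buffer="odekxuirdo" (len 10), cursors c4@0 c1@1 c3@4 c2@6, authorship ..........
After op 5 (delete): buffer="dexirdo" (len 7), cursors c1@0 c4@0 c3@2 c2@3, authorship .......

Answer: dexirdo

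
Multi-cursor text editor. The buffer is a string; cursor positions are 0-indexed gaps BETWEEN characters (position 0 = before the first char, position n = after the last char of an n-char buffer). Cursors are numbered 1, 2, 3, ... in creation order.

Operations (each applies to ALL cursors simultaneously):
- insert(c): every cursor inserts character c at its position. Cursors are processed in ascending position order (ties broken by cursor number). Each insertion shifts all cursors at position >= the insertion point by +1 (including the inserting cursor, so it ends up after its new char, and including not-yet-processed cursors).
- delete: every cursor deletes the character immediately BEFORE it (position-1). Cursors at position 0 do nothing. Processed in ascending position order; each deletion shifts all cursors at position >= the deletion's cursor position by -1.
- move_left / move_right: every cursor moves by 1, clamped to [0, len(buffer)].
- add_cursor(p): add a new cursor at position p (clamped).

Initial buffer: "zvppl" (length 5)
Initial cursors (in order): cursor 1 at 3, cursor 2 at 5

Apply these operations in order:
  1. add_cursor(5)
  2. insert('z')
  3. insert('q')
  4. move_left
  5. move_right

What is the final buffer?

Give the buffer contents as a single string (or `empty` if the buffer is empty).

After op 1 (add_cursor(5)): buffer="zvppl" (len 5), cursors c1@3 c2@5 c3@5, authorship .....
After op 2 (insert('z')): buffer="zvpzplzz" (len 8), cursors c1@4 c2@8 c3@8, authorship ...1..23
After op 3 (insert('q')): buffer="zvpzqplzzqq" (len 11), cursors c1@5 c2@11 c3@11, authorship ...11..2323
After op 4 (move_left): buffer="zvpzqplzzqq" (len 11), cursors c1@4 c2@10 c3@10, authorship ...11..2323
After op 5 (move_right): buffer="zvpzqplzzqq" (len 11), cursors c1@5 c2@11 c3@11, authorship ...11..2323

Answer: zvpzqplzzqq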